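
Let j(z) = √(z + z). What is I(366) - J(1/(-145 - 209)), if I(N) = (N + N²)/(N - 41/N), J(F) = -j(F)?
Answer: 49161852/133915 + I*√177/177 ≈ 367.11 + 0.075165*I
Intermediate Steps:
j(z) = √2*√z (j(z) = √(2*z) = √2*√z)
J(F) = -√2*√F
I(N) = (N + N²)/(N - 41/N)
I(366) - J(1/(-145 - 209)) = 366²*(1 + 366)/(-41 + 366²) - (-1)*√2*√(1/(-145 - 209)) = 133956*367/(-41 + 133956) - (-1)*√2*√(1/(-354)) = 133956*367/133915 - (-1)*√2*√(-1/354) = 133956*(1/133915)*367 - (-1)*√2*I*√354/354 = 49161852/133915 - (-1)*I*√177/177 = 49161852/133915 + I*√177/177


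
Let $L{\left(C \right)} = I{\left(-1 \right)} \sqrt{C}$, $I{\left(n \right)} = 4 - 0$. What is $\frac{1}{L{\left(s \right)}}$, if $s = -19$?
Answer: $- \frac{i \sqrt{19}}{76} \approx - 0.057354 i$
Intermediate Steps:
$I{\left(n \right)} = 4$ ($I{\left(n \right)} = 4 + 0 = 4$)
$L{\left(C \right)} = 4 \sqrt{C}$
$\frac{1}{L{\left(s \right)}} = \frac{1}{4 \sqrt{-19}} = \frac{1}{4 i \sqrt{19}} = - \frac{i \sqrt{19}}{76}$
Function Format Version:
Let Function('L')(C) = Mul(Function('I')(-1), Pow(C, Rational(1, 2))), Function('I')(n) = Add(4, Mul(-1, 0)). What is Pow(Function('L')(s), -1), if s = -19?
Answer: Mul(Rational(-1, 76), I, Pow(19, Rational(1, 2))) ≈ Mul(-0.057354, I)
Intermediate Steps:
Function('I')(n) = 4 (Function('I')(n) = Add(4, 0) = 4)
Function('L')(C) = Mul(4, Pow(C, Rational(1, 2)))
Pow(Function('L')(s), -1) = Pow(Mul(4, Pow(-19, Rational(1, 2))), -1) = Pow(Mul(4, Mul(I, Pow(19, Rational(1, 2)))), -1) = Pow(Mul(4, I, Pow(19, Rational(1, 2))), -1) = Mul(Rational(-1, 76), I, Pow(19, Rational(1, 2)))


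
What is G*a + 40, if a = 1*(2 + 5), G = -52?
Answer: -324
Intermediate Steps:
a = 7 (a = 1*7 = 7)
G*a + 40 = -52*7 + 40 = -364 + 40 = -324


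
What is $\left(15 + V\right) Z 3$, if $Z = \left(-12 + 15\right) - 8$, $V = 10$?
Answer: $-375$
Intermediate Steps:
$Z = -5$ ($Z = 3 - 8 = -5$)
$\left(15 + V\right) Z 3 = \left(15 + 10\right) \left(-5\right) 3 = 25 \left(-5\right) 3 = \left(-125\right) 3 = -375$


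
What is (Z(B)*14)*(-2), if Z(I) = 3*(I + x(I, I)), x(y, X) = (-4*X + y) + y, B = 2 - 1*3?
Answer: -84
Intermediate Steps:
B = -1 (B = 2 - 3 = -1)
x(y, X) = -4*X + 2*y (x(y, X) = (y - 4*X) + y = -4*X + 2*y)
Z(I) = -3*I (Z(I) = 3*(I + (-4*I + 2*I)) = 3*(I - 2*I) = 3*(-I) = -3*I)
(Z(B)*14)*(-2) = (-3*(-1)*14)*(-2) = (3*14)*(-2) = 42*(-2) = -84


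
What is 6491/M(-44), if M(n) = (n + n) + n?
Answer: -6491/132 ≈ -49.174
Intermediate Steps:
M(n) = 3*n (M(n) = 2*n + n = 3*n)
6491/M(-44) = 6491/((3*(-44))) = 6491/(-132) = 6491*(-1/132) = -6491/132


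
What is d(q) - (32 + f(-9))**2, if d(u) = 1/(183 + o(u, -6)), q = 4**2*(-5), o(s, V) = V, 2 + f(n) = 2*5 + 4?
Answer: -342671/177 ≈ -1936.0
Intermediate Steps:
f(n) = 12 (f(n) = -2 + (2*5 + 4) = -2 + (10 + 4) = -2 + 14 = 12)
q = -80 (q = 16*(-5) = -80)
d(u) = 1/177 (d(u) = 1/(183 - 6) = 1/177)
d(q) - (32 + f(-9))**2 = 1/177 - (32 + 12)**2 = 1/177 - 1*44**2 = 1/177 - 1*1936 = 1/177 - 1936 = -342671/177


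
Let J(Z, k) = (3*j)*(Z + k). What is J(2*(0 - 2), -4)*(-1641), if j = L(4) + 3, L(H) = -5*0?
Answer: 118152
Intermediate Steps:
L(H) = 0
j = 3 (j = 0 + 3 = 3)
J(Z, k) = 9*Z + 9*k (J(Z, k) = (3*3)*(Z + k) = 9*(Z + k) = 9*Z + 9*k)
J(2*(0 - 2), -4)*(-1641) = (9*(2*(0 - 2)) + 9*(-4))*(-1641) = (9*(2*(-2)) - 36)*(-1641) = (9*(-4) - 36)*(-1641) = (-36 - 36)*(-1641) = -72*(-1641) = 118152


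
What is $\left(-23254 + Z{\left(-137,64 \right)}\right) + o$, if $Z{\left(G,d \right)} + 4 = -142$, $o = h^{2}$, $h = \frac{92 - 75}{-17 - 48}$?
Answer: $- \frac{98864711}{4225} \approx -23400.0$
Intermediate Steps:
$h = - \frac{17}{65}$ ($h = \frac{17}{-65} = 17 \left(- \frac{1}{65}\right) = - \frac{17}{65} \approx -0.26154$)
$o = \frac{289}{4225}$ ($o = \left(- \frac{17}{65}\right)^{2} = \frac{289}{4225} \approx 0.068402$)
$Z{\left(G,d \right)} = -146$ ($Z{\left(G,d \right)} = -4 - 142 = -146$)
$\left(-23254 + Z{\left(-137,64 \right)}\right) + o = \left(-23254 - 146\right) + \frac{289}{4225} = -23400 + \frac{289}{4225} = - \frac{98864711}{4225}$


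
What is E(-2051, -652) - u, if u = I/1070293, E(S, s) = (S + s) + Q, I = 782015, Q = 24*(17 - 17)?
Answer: -2893783994/1070293 ≈ -2703.7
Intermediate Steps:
Q = 0 (Q = 24*0 = 0)
E(S, s) = S + s (E(S, s) = (S + s) + 0 = S + s)
u = 782015/1070293 ≈ 0.73065
E(-2051, -652) - u = (-2051 - 652) - 1*782015/1070293 = -2703 - 782015/1070293 = -2893783994/1070293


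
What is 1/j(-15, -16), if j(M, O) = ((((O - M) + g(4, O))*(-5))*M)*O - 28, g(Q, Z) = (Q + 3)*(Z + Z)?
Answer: 1/269972 ≈ 3.7041e-6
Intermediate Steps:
g(Q, Z) = 2*Z*(3 + Q) (g(Q, Z) = (3 + Q)*(2*Z) = 2*Z*(3 + Q))
j(M, O) = -28 + M*O*(-75*O + 5*M) (j(M, O) = ((((O - M) + 2*O*(3 + 4))*(-5))*M)*O - 28 = ((((O - M) + 2*O*7)*(-5))*M)*O - 28 = ((((O - M) + 14*O)*(-5))*M)*O - 28 = (((-M + 15*O)*(-5))*M)*O - 28 = ((-75*O + 5*M)*M)*O - 28 = (M*(-75*O + 5*M))*O - 28 = M*O*(-75*O + 5*M) - 28 = -28 + M*O*(-75*O + 5*M))
1/j(-15, -16) = 1/(-28 - 75*(-15)*(-16)² + 5*(-16)*(-15)²) = 1/(-28 - 75*(-15)*256 + 5*(-16)*225) = 1/(-28 + 288000 - 18000) = 1/269972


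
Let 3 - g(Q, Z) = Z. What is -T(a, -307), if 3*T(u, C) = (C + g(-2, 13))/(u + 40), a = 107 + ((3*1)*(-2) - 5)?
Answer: 317/408 ≈ 0.77696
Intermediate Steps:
g(Q, Z) = 3 - Z
a = 96 (a = 107 + (3*(-2) - 5) = 107 + (-6 - 5) = 107 - 11 = 96)
T(u, C) = (-10 + C)/(3*(40 + u)) (T(u, C) = ((C + (3 - 1*13))/(u + 40))/3 = ((C + (3 - 13))/(40 + u))/3 = ((C - 10)/(40 + u))/3 = ((-10 + C)/(40 + u))/3 = (-10 + C)/(3*(40 + u)))
-T(a, -307) = -(-10 - 307)/(3*(40 + 96)) = -(-317)/(3*136) = -1*(-317/408) = 317/408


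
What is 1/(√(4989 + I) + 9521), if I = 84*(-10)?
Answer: 9521/90645292 - 3*√461/90645292 ≈ 0.00010433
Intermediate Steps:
I = -840
1/(√(4989 + I) + 9521) = 1/(√(4989 - 840) + 9521) = 1/(√4149 + 9521) = 1/(3*√461 + 9521) = 1/(9521 + 3*√461)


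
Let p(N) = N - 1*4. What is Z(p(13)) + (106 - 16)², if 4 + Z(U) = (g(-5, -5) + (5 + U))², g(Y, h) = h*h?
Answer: 9617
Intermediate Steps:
p(N) = -4 + N (p(N) = N - 4 = -4 + N)
g(Y, h) = h²
Z(U) = -4 + (30 + U)² (Z(U) = -4 + ((-5)² + (5 + U))² = -4 + (25 + (5 + U))² = -4 + (30 + U)²)
Z(p(13)) + (106 - 16)² = (-4 + (30 + (-4 + 13))²) + (106 - 16)² = (-4 + (30 + 9)²) + 90² = (-4 + 39²) + 8100 = (-4 + 1521) + 8100 = 1517 + 8100 = 9617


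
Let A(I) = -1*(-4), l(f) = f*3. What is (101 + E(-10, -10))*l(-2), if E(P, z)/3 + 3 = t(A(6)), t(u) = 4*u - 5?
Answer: -750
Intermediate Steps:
l(f) = 3*f
A(I) = 4
t(u) = -5 + 4*u
E(P, z) = 24 (E(P, z) = -9 + 3*(-5 + 4*4) = -9 + 3*(-5 + 16) = -9 + 3*11 = -9 + 33 = 24)
(101 + E(-10, -10))*l(-2) = (101 + 24)*(3*(-2)) = 125*(-6) = -750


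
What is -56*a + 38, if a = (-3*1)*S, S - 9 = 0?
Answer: 1550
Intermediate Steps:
S = 9 (S = 9 + 0 = 9)
a = -27 (a = -3*1*9 = -3*9 = -27)
-56*a + 38 = -56*(-27) + 38 = 1512 + 38 = 1550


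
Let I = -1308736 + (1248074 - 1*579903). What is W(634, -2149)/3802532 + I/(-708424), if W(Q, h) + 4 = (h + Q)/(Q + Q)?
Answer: 386068789028319/426968081336528 ≈ 0.90421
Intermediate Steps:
W(Q, h) = -4 + (Q + h)/(2*Q) (W(Q, h) = -4 + (h + Q)/(Q + Q) = -4 + (Q + h)/((2*Q)) = -4 + (Q + h)*(1/(2*Q)) = -4 + (Q + h)/(2*Q))
I = -640565 (I = -1308736 + (1248074 - 579903) = -1308736 + 668171 = -640565)
W(634, -2149)/3802532 + I/(-708424) = ((1/2)*(-2149 - 7*634)/634)/3802532 - 640565/(-708424) = ((1/2)*(1/634)*(-2149 - 4438))*(1/3802532) - 640565*(-1/708424) = ((1/2)*(1/634)*(-6587))*(1/3802532) + 640565/708424 = -6587/1268*1/3802532 + 640565/708424 = -6587/4821610576 + 640565/708424 = 386068789028319/426968081336528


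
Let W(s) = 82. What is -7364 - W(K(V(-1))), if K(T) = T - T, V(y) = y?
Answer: -7446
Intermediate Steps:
K(T) = 0
-7364 - W(K(V(-1))) = -7364 - 1*82 = -7364 - 82 = -7446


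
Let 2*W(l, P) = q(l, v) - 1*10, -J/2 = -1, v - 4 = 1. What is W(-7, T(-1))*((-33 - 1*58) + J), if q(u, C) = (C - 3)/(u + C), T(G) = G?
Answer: 979/2 ≈ 489.50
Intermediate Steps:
v = 5 (v = 4 + 1 = 5)
q(u, C) = (-3 + C)/(C + u)
J = 2 (J = -2*(-1) = 2)
W(l, P) = -5 + 1/(5 + l) (W(l, P) = ((-3 + 5)/(5 + l) - 1*10)/2 = (2/(5 + l) - 10)/2 = (-10 + 2/(5 + l))/2 = -5 + 1/(5 + l))
W(-7, T(-1))*((-33 - 1*58) + J) = ((-24 - 5*(-7))/(5 - 7))*((-33 - 1*58) + 2) = ((-24 + 35)/(-2))*((-33 - 58) + 2) = (-½*11)*(-91 + 2) = -11/2*(-89) = 979/2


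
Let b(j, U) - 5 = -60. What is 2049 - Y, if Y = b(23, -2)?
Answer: 2104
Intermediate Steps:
b(j, U) = -55 (b(j, U) = 5 - 60 = -55)
Y = -55
2049 - Y = 2049 - 1*(-55) = 2049 + 55 = 2104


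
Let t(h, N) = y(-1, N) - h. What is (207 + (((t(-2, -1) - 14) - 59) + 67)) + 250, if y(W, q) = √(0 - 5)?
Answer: 453 + I*√5 ≈ 453.0 + 2.2361*I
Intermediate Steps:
y(W, q) = I*√5 (y(W, q) = √(-5) = I*√5)
t(h, N) = -h + I*√5 (t(h, N) = I*√5 - h = -h + I*√5)
(207 + (((t(-2, -1) - 14) - 59) + 67)) + 250 = (207 + ((((-1*(-2) + I*√5) - 14) - 59) + 67)) + 250 = (207 + ((((2 + I*√5) - 14) - 59) + 67)) + 250 = (207 + (((-12 + I*√5) - 59) + 67)) + 250 = (207 + ((-71 + I*√5) + 67)) + 250 = (207 + (-4 + I*√5)) + 250 = (203 + I*√5) + 250 = 453 + I*√5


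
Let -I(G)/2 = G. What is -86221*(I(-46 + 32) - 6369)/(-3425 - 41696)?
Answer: -546727361/45121 ≈ -12117.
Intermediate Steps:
I(G) = -2*G
-86221*(I(-46 + 32) - 6369)/(-3425 - 41696) = -86221*(-2*(-46 + 32) - 6369)/(-3425 - 41696) = -86221/((-45121/(-2*(-14) - 6369))) = -86221/((-45121/(28 - 6369))) = -86221/((-45121/(-6341))) = -86221/((-45121*(-1/6341))) = -86221/45121/6341 = -86221*6341/45121 = -546727361/45121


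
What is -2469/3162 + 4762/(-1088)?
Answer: -86979/16864 ≈ -5.1577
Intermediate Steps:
-2469/3162 + 4762/(-1088) = -2469*1/3162 + 4762*(-1/1088) = -823/1054 - 2381/544 = -86979/16864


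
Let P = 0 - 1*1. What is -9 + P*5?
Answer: -14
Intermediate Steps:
P = -1 (P = 0 - 1 = -1)
-9 + P*5 = -9 - 1*5 = -9 - 5 = -14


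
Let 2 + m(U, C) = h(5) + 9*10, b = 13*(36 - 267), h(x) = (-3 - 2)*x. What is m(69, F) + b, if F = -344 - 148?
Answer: -2940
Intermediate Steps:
F = -492
h(x) = -5*x
b = -3003 (b = 13*(-231) = -3003)
m(U, C) = 63 (m(U, C) = -2 + (-5*5 + 9*10) = -2 + (-25 + 90) = -2 + 65 = 63)
m(69, F) + b = 63 - 3003 = -2940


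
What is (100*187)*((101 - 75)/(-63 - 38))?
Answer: -486200/101 ≈ -4813.9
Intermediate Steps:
(100*187)*((101 - 75)/(-63 - 38)) = 18700*(26/(-101)) = 18700*(26*(-1/101)) = 18700*(-26/101) = -486200/101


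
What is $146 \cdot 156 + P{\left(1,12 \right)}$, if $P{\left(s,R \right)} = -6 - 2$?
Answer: $22768$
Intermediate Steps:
$P{\left(s,R \right)} = -8$ ($P{\left(s,R \right)} = -6 - 2 = -8$)
$146 \cdot 156 + P{\left(1,12 \right)} = 146 \cdot 156 - 8 = 22776 - 8 = 22768$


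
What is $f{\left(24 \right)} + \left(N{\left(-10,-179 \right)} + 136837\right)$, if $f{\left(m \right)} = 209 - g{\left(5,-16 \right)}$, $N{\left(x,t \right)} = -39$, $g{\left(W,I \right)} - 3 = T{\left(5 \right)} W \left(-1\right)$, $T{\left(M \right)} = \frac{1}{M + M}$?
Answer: $\frac{274009}{2} \approx 1.37 \cdot 10^{5}$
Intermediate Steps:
$T{\left(M \right)} = \frac{1}{2 M}$
$g{\left(W,I \right)} = 3 - \frac{W}{10}$ ($g{\left(W,I \right)} = 3 + \frac{1}{2 \cdot 5} W \left(-1\right) = 3 + \frac{1}{2} \cdot \frac{1}{5} W \left(-1\right) = 3 + \frac{W}{10} \left(-1\right) = 3 - \frac{W}{10}$)
$f{\left(m \right)} = \frac{413}{2}$ ($f{\left(m \right)} = 209 - \left(3 - \frac{1}{2}\right) = 209 - \frac{5}{2} = \frac{413}{2}$)
$f{\left(24 \right)} + \left(N{\left(-10,-179 \right)} + 136837\right) = \frac{413}{2} + \left(-39 + 136837\right) = \frac{413}{2} + 136798 = \frac{274009}{2}$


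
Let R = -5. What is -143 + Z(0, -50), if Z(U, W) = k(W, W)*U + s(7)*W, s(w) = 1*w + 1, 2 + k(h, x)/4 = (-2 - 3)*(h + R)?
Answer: -543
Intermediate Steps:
k(h, x) = 92 - 20*h (k(h, x) = -8 + 4*((-2 - 3)*(h - 5)) = -8 + 4*(-5*(-5 + h)) = -8 + 4*(25 - 5*h) = -8 + (100 - 20*h) = 92 - 20*h)
s(w) = 1 + w (s(w) = w + 1 = 1 + w)
Z(U, W) = 8*W + U*(92 - 20*W) (Z(U, W) = (92 - 20*W)*U + (1 + 7)*W = U*(92 - 20*W) + 8*W = 8*W + U*(92 - 20*W))
-143 + Z(0, -50) = -143 + (8*(-50) - 4*0*(-23 + 5*(-50))) = -143 + (-400 - 4*0*(-23 - 250)) = -143 + (-400 - 4*0*(-273)) = -143 + (-400 + 0) = -143 - 400 = -543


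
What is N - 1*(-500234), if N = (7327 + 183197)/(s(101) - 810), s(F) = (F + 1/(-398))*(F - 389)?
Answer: 496022213716/991593 ≈ 5.0023e+5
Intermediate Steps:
s(F) = (-389 + F)*(-1/398 + F) (s(F) = (F - 1/398)*(-389 + F) = (-1/398 + F)*(-389 + F) = (-389 + F)*(-1/398 + F))
N = -6319046/991593 (N = (7327 + 183197)/((389/398 + 101**2 - 154823/398*101) - 810) = 190524/((389/398 + 10201 - 15637123/398) - 810) = 190524/(-5788368/199 - 810) = 190524/(-5949558/199) = 190524*(-199/5949558) = -6319046/991593 ≈ -6.3726)
N - 1*(-500234) = -6319046/991593 - 1*(-500234) = -6319046/991593 + 500234 = 496022213716/991593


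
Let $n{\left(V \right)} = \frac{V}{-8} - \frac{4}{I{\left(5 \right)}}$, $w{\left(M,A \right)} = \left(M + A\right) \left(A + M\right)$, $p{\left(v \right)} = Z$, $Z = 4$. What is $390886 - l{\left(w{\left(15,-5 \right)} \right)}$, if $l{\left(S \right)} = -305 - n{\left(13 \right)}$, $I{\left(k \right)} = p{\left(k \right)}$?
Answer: $\frac{3129507}{8} \approx 3.9119 \cdot 10^{5}$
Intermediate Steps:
$p{\left(v \right)} = 4$
$I{\left(k \right)} = 4$
$w{\left(M,A \right)} = \left(A + M\right)^{2}$ ($w{\left(M,A \right)} = \left(A + M\right) \left(A + M\right) = \left(A + M\right)^{2}$)
$n{\left(V \right)} = -1 - \frac{V}{8}$ ($n{\left(V \right)} = \frac{V}{-8} - \frac{4}{4} = V \left(- \frac{1}{8}\right) - 1 = - \frac{V}{8} - 1 = -1 - \frac{V}{8}$)
$l{\left(S \right)} = - \frac{2419}{8}$ ($l{\left(S \right)} = -305 - \left(-1 - \frac{13}{8}\right) = -305 - - \frac{21}{8} = -305 + \frac{21}{8} = - \frac{2419}{8}$)
$390886 - l{\left(w{\left(15,-5 \right)} \right)} = 390886 - - \frac{2419}{8} = 390886 + \frac{2419}{8} = \frac{3129507}{8}$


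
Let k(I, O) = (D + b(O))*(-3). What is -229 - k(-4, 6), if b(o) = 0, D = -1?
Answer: -232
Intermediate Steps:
k(I, O) = 3 (k(I, O) = (-1 + 0)*(-3) = -1*(-3) = 3)
-229 - k(-4, 6) = -229 - 1*3 = -229 - 3 = -232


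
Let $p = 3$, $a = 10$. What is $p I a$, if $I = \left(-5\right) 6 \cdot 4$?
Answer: $-3600$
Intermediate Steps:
$I = -120$ ($I = \left(-30\right) 4 = -120$)
$p I a = 3 \left(-120\right) 10 = \left(-360\right) 10 = -3600$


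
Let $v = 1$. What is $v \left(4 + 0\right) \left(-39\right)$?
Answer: $-156$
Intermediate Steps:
$v \left(4 + 0\right) \left(-39\right) = 1 \left(4 + 0\right) \left(-39\right) = 1 \cdot 4 \left(-39\right) = 4 \left(-39\right) = -156$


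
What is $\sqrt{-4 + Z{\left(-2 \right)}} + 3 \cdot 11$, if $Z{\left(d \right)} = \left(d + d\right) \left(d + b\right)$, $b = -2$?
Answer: $33 + 2 \sqrt{3} \approx 36.464$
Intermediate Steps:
$Z{\left(d \right)} = 2 d \left(-2 + d\right)$ ($Z{\left(d \right)} = \left(d + d\right) \left(d - 2\right) = 2 d \left(-2 + d\right)$)
$\sqrt{-4 + Z{\left(-2 \right)}} + 3 \cdot 11 = \sqrt{-4 + 2 \left(-2\right) \left(-2 - 2\right)} + 3 \cdot 11 = \sqrt{-4 + 2 \left(-2\right) \left(-4\right)} + 33 = \sqrt{-4 + 16} + 33 = \sqrt{12} + 33 = 2 \sqrt{3} + 33 = 33 + 2 \sqrt{3}$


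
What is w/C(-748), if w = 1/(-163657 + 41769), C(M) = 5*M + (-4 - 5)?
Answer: 1/456958112 ≈ 2.1884e-9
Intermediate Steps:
C(M) = -9 + 5*M (C(M) = 5*M - 9 = -9 + 5*M)
w = -1/121888 (w = 1/(-121888) = -1/121888 ≈ -8.2043e-6)
w/C(-748) = -1/(121888*(-9 + 5*(-748))) = -1/(121888*(-9 - 3740)) = -1/121888/(-3749) = -1/121888*(-1/3749) = 1/456958112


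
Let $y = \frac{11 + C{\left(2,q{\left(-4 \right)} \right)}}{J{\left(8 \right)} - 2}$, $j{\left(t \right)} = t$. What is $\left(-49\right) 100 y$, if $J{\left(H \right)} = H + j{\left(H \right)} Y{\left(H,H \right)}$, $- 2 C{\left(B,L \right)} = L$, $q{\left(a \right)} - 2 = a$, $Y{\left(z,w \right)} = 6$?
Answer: $- \frac{9800}{9} \approx -1088.9$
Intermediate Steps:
$q{\left(a \right)} = 2 + a$
$C{\left(B,L \right)} = - \frac{L}{2}$
$J{\left(H \right)} = 7 H$ ($J{\left(H \right)} = H + H 6 = H + 6 H = 7 H$)
$y = \frac{2}{9}$ ($y = \frac{11 - \frac{2 - 4}{2}}{7 \cdot 8 - 2} = \frac{11 - -1}{56 - 2} = \frac{11 + 1}{54} = 12 \cdot \frac{1}{54} = \frac{2}{9} \approx 0.22222$)
$\left(-49\right) 100 y = \left(-49\right) 100 \cdot \frac{2}{9} = \left(-4900\right) \frac{2}{9} = - \frac{9800}{9}$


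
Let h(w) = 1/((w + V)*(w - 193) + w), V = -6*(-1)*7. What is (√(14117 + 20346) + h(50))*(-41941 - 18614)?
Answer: 60555/13106 - 60555*√34463 ≈ -1.1242e+7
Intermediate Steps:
V = 42 (V = 6*7 = 42)
h(w) = 1/(w + (-193 + w)*(42 + w)) (h(w) = 1/((w + 42)*(w - 193) + w) = 1/((42 + w)*(-193 + w) + w) = 1/((-193 + w)*(42 + w) + w) = 1/(w + (-193 + w)*(42 + w)))
(√(14117 + 20346) + h(50))*(-41941 - 18614) = (√(14117 + 20346) + 1/(-8106 + 50² - 150*50))*(-41941 - 18614) = (√34463 + 1/(-8106 + 2500 - 7500))*(-60555) = (√34463 + 1/(-13106))*(-60555) = (√34463 - 1/13106)*(-60555) = (-1/13106 + √34463)*(-60555) = 60555/13106 - 60555*√34463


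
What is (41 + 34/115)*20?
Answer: 18996/23 ≈ 825.91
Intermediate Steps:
(41 + 34/115)*20 = (4749/115)*20 = 18996/23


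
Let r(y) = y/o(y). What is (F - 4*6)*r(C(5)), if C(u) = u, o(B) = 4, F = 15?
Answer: -45/4 ≈ -11.250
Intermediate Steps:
r(y) = y/4
(F - 4*6)*r(C(5)) = (15 - 4*6)*((1/4)*5) = (15 - 24)*(5/4) = -9*5/4 = -45/4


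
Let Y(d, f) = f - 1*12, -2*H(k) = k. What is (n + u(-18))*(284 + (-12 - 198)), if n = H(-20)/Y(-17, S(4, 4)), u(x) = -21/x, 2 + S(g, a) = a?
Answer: 37/3 ≈ 12.333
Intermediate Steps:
S(g, a) = -2 + a
H(k) = -k/2
Y(d, f) = -12 + f (Y(d, f) = f - 12 = -12 + f)
n = -1 (n = (-½*(-20))/(-12 + (-2 + 4)) = 10/(-12 + 2) = 10/(-10) = 10*(-⅒) = -1)
(n + u(-18))*(284 + (-12 - 198)) = (-1 - 21/(-18))*(284 + (-12 - 198)) = (-1 - 21*(-1/18))*(284 - 210) = (-1 + 7/6)*74 = (⅙)*74 = 37/3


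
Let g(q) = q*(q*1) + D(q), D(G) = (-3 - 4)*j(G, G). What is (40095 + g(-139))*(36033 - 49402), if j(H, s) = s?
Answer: -807340541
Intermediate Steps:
D(G) = -7*G (D(G) = (-3 - 4)*G = -7*G)
g(q) = q² - 7*q (g(q) = q*(q*1) - 7*q = q*q - 7*q = q² - 7*q)
(40095 + g(-139))*(36033 - 49402) = (40095 - 139*(-7 - 139))*(36033 - 49402) = (40095 - 139*(-146))*(-13369) = (40095 + 20294)*(-13369) = 60389*(-13369) = -807340541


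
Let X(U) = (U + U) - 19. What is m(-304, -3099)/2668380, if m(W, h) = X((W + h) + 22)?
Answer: -6781/2668380 ≈ -0.0025412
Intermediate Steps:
X(U) = -19 + 2*U (X(U) = 2*U - 19 = -19 + 2*U)
m(W, h) = 25 + 2*W + 2*h (m(W, h) = -19 + 2*((W + h) + 22) = -19 + 2*(22 + W + h) = -19 + (44 + 2*W + 2*h) = 25 + 2*W + 2*h)
m(-304, -3099)/2668380 = (25 + 2*(-304) + 2*(-3099))/2668380 = (25 - 608 - 6198)*(1/2668380) = -6781*1/2668380 = -6781/2668380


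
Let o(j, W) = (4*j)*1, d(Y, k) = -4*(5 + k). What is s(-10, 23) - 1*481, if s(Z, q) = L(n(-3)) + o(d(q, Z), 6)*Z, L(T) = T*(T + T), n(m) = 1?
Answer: -1279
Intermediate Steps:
d(Y, k) = -20 - 4*k
o(j, W) = 4*j
L(T) = 2*T² (L(T) = T*(2*T) = 2*T²)
s(Z, q) = 2 + Z*(-80 - 16*Z) (s(Z, q) = 2*1² + (4*(-20 - 4*Z))*Z = 2*1 + (-80 - 16*Z)*Z = 2 + Z*(-80 - 16*Z))
s(-10, 23) - 1*481 = (2 - 16*(-10)*(5 - 10)) - 1*481 = (2 - 16*(-10)*(-5)) - 481 = (2 - 800) - 481 = -798 - 481 = -1279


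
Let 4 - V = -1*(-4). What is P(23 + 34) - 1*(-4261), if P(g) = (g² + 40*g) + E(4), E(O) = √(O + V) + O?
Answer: 9796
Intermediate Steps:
V = 0 (V = 4 - (-1)*(-4) = 4 - 1*4 = 4 - 4 = 0)
E(O) = O + √O (E(O) = √(O + 0) + O = √O + O = O + √O)
P(g) = 6 + g² + 40*g (P(g) = (g² + 40*g) + (4 + √4) = (g² + 40*g) + (4 + 2) = (g² + 40*g) + 6 = 6 + g² + 40*g)
P(23 + 34) - 1*(-4261) = (6 + (23 + 34)² + 40*(23 + 34)) - 1*(-4261) = (6 + 57² + 40*57) + 4261 = (6 + 3249 + 2280) + 4261 = 5535 + 4261 = 9796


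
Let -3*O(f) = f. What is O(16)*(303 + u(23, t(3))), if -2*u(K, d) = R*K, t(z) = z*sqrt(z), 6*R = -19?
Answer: -16292/9 ≈ -1810.2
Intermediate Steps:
R = -19/6 (R = (1/6)*(-19) = -19/6 ≈ -3.1667)
t(z) = z**(3/2)
u(K, d) = 19*K/12 (u(K, d) = -(-19)*K/12 = 19*K/12)
O(f) = -f/3
O(16)*(303 + u(23, t(3))) = (-1/3*16)*(303 + (19/12)*23) = -16*(303 + 437/12)/3 = -16/3*4073/12 = -16292/9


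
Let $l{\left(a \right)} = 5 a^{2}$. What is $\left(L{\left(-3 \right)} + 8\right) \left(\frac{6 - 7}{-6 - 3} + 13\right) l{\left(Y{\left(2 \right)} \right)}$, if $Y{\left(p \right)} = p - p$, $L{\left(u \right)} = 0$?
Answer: $0$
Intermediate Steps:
$Y{\left(p \right)} = 0$
$\left(L{\left(-3 \right)} + 8\right) \left(\frac{6 - 7}{-6 - 3} + 13\right) l{\left(Y{\left(2 \right)} \right)} = \left(0 + 8\right) \left(\frac{6 - 7}{-6 - 3} + 13\right) 5 \cdot 0^{2} = 8 \left(- \frac{1}{-9} + 13\right) 5 \cdot 0 = 8 \left(\left(-1\right) \left(- \frac{1}{9}\right) + 13\right) 0 = 8 \left(\frac{1}{9} + 13\right) 0 = 8 \cdot \frac{118}{9} \cdot 0 = \frac{944}{9} \cdot 0 = 0$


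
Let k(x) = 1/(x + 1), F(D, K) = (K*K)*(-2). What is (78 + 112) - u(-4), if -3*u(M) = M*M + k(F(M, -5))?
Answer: 9571/49 ≈ 195.33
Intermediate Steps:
F(D, K) = -2*K**2 (F(D, K) = K**2*(-2) = -2*K**2)
k(x) = 1/(1 + x)
u(M) = 1/147 - M**2/3 (u(M) = -(M*M + 1/(1 - 2*(-5)**2))/3 = -(M**2 + 1/(1 - 2*25))/3 = -(M**2 + 1/(1 - 50))/3 = -(M**2 + 1/(-49))/3 = -(M**2 - 1/49)/3 = -(-1/49 + M**2)/3 = 1/147 - M**2/3)
(78 + 112) - u(-4) = (78 + 112) - (1/147 - 1/3*(-4)**2) = 190 - (1/147 - 1/3*16) = 190 - (1/147 - 16/3) = 190 - 1*(-261/49) = 190 + 261/49 = 9571/49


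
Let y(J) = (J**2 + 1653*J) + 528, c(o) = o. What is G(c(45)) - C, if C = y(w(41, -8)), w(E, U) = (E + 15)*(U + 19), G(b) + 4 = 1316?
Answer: -1396920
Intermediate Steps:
G(b) = 1312 (G(b) = -4 + 1316 = 1312)
w(E, U) = (15 + E)*(19 + U)
y(J) = 528 + J**2 + 1653*J
C = 1398232 (C = 528 + (285 + 15*(-8) + 19*41 + 41*(-8))**2 + 1653*(285 + 15*(-8) + 19*41 + 41*(-8)) = 528 + (285 - 120 + 779 - 328)**2 + 1653*(285 - 120 + 779 - 328) = 528 + 616**2 + 1653*616 = 528 + 379456 + 1018248 = 1398232)
G(c(45)) - C = 1312 - 1*1398232 = 1312 - 1398232 = -1396920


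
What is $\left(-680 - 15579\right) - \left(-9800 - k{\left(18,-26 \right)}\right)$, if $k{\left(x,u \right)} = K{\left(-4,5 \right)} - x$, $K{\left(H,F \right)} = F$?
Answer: $-6472$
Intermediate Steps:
$k{\left(x,u \right)} = 5 - x$
$\left(-680 - 15579\right) - \left(-9800 - k{\left(18,-26 \right)}\right) = \left(-680 - 15579\right) - \left(-9800 - \left(5 - 18\right)\right) = -16259 - \left(-9800 - -13\right) = -16259 - \left(-9800 + 13\right) = -16259 - -9787 = -16259 + 9787 = -6472$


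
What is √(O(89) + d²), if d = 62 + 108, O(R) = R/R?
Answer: √28901 ≈ 170.00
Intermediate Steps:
O(R) = 1
d = 170
√(O(89) + d²) = √(1 + 170²) = √(1 + 28900) = √28901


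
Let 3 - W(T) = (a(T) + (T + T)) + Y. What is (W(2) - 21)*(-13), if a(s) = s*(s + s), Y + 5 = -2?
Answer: 299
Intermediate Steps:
Y = -7 (Y = -5 - 2 = -7)
a(s) = 2*s**2 (a(s) = s*(2*s) = 2*s**2)
W(T) = 10 - 2*T - 2*T**2 (W(T) = 3 - ((2*T**2 + (T + T)) - 7) = 3 - ((2*T**2 + 2*T) - 7) = 3 - ((2*T + 2*T**2) - 7) = 3 - (-7 + 2*T + 2*T**2) = 3 + (7 - 2*T - 2*T**2) = 10 - 2*T - 2*T**2)
(W(2) - 21)*(-13) = ((10 - 2*2 - 2*2**2) - 21)*(-13) = ((10 - 4 - 2*4) - 21)*(-13) = ((10 - 4 - 8) - 21)*(-13) = (-2 - 21)*(-13) = -23*(-13) = 299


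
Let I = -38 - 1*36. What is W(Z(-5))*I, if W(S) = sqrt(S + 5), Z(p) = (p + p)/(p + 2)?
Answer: -370*sqrt(3)/3 ≈ -213.62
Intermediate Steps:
Z(p) = 2*p/(2 + p) (Z(p) = (2*p)/(2 + p) = 2*p/(2 + p))
I = -74 (I = -38 - 36 = -74)
W(S) = sqrt(5 + S)
W(Z(-5))*I = sqrt(5 + 2*(-5)/(2 - 5))*(-74) = sqrt(5 + 2*(-5)/(-3))*(-74) = sqrt(5 + 2*(-5)*(-1/3))*(-74) = sqrt(5 + 10/3)*(-74) = sqrt(25/3)*(-74) = (5*sqrt(3)/3)*(-74) = -370*sqrt(3)/3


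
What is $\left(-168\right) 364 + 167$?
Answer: $-60985$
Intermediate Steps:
$\left(-168\right) 364 + 167 = -61152 + 167 = -60985$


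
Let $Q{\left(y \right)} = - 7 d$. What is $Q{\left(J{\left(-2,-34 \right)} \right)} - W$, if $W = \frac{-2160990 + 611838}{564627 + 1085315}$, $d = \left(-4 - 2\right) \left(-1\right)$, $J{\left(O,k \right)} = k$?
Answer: $- \frac{33874206}{824971} \approx -41.061$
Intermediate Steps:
$d = 6$ ($d = \left(-6\right) \left(-1\right) = 6$)
$W = - \frac{774576}{824971}$ ($W = - \frac{1549152}{1649942} = \left(-1549152\right) \frac{1}{1649942} = - \frac{774576}{824971} \approx -0.93891$)
$Q{\left(y \right)} = -42$ ($Q{\left(y \right)} = \left(-7\right) 6 = -42$)
$Q{\left(J{\left(-2,-34 \right)} \right)} - W = -42 - - \frac{774576}{824971} = -42 + \frac{774576}{824971} = - \frac{33874206}{824971}$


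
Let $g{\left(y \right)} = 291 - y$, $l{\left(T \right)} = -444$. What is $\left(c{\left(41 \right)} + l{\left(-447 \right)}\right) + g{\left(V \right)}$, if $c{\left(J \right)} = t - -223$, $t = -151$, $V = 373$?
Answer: $-454$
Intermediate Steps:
$c{\left(J \right)} = 72$ ($c{\left(J \right)} = -151 - -223 = -151 + 223 = 72$)
$\left(c{\left(41 \right)} + l{\left(-447 \right)}\right) + g{\left(V \right)} = \left(72 - 444\right) + \left(291 - 373\right) = -372 + \left(291 - 373\right) = -372 - 82 = -454$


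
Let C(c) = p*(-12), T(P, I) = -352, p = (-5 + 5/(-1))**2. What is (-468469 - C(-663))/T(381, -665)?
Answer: 42479/32 ≈ 1327.5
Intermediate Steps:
p = 100 (p = (-5 + 5*(-1))**2 = (-5 - 5)**2 = (-10)**2 = 100)
C(c) = -1200 (C(c) = 100*(-12) = -1200)
(-468469 - C(-663))/T(381, -665) = (-468469 - 1*(-1200))/(-352) = (-468469 + 1200)*(-1/352) = -467269*(-1/352) = 42479/32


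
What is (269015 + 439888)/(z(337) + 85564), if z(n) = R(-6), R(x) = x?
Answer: 708903/85558 ≈ 8.2856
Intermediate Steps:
z(n) = -6
(269015 + 439888)/(z(337) + 85564) = (269015 + 439888)/(-6 + 85564) = 708903/85558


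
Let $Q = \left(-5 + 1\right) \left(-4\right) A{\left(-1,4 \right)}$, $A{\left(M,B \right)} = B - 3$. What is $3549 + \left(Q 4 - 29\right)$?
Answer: $3584$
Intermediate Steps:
$A{\left(M,B \right)} = -3 + B$
$Q = 16$ ($Q = \left(-5 + 1\right) \left(-4\right) \left(-3 + 4\right) = \left(-4\right) \left(-4\right) 1 = 16 \cdot 1 = 16$)
$3549 + \left(Q 4 - 29\right) = 3549 + \left(16 \cdot 4 - 29\right) = 3549 + \left(64 - 29\right) = 3549 + 35 = 3584$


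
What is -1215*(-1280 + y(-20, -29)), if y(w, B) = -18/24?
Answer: 6224445/4 ≈ 1.5561e+6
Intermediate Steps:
y(w, B) = -3/4 (y(w, B) = -18*1/24 = -3/4)
-1215*(-1280 + y(-20, -29)) = -1215*(-1280 - 3/4) = -1215*(-5123/4) = 6224445/4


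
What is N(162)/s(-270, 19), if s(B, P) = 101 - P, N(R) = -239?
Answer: -239/82 ≈ -2.9146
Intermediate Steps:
N(162)/s(-270, 19) = -239/(101 - 1*19) = -239/(101 - 19) = -239/82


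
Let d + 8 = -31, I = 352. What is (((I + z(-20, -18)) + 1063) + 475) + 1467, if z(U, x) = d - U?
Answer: 3338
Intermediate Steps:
d = -39 (d = -8 - 31 = -39)
z(U, x) = -39 - U
(((I + z(-20, -18)) + 1063) + 475) + 1467 = (((352 + (-39 - 1*(-20))) + 1063) + 475) + 1467 = (((352 + (-39 + 20)) + 1063) + 475) + 1467 = (((352 - 19) + 1063) + 475) + 1467 = ((333 + 1063) + 475) + 1467 = (1396 + 475) + 1467 = 1871 + 1467 = 3338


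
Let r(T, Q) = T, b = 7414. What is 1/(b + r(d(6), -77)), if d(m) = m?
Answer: 1/7420 ≈ 0.00013477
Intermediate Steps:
1/(b + r(d(6), -77)) = 1/(7414 + 6) = 1/7420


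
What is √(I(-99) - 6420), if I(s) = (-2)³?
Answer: 2*I*√1607 ≈ 80.175*I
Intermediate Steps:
I(s) = -8
√(I(-99) - 6420) = √(-8 - 6420) = √(-6428) = 2*I*√1607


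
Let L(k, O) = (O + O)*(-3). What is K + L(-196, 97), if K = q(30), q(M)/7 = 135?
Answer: 363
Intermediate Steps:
L(k, O) = -6*O (L(k, O) = (2*O)*(-3) = -6*O)
q(M) = 945 (q(M) = 7*135 = 945)
K = 945
K + L(-196, 97) = 945 - 6*97 = 945 - 582 = 363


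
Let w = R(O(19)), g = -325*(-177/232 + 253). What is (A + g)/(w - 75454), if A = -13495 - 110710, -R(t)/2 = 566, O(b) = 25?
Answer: 47834235/17767952 ≈ 2.6922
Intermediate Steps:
R(t) = -1132 (R(t) = -2*566 = -1132)
g = -19018675/232 (g = -325*(-177*1/232 + 253) = -325*(-177/232 + 253) = -325*58519/232 = -19018675/232 ≈ -81977.)
w = -1132
A = -124205
(A + g)/(w - 75454) = (-124205 - 19018675/232)/(-1132 - 75454) = -47834235/232/(-76586) = -47834235/232*(-1/76586) = 47834235/17767952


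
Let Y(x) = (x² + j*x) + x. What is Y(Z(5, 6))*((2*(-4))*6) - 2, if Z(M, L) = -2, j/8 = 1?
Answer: 670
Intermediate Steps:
j = 8 (j = 8*1 = 8)
Y(x) = x² + 9*x (Y(x) = (x² + 8*x) + x = x² + 9*x)
Y(Z(5, 6))*((2*(-4))*6) - 2 = (-2*(9 - 2))*((2*(-4))*6) - 2 = (-2*7)*(-8*6) - 2 = -14*(-48) - 2 = 672 - 2 = 670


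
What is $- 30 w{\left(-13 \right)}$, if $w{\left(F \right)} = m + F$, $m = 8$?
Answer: $150$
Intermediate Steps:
$w{\left(F \right)} = 8 + F$
$- 30 w{\left(-13 \right)} = - 30 \left(8 - 13\right) = \left(-30\right) \left(-5\right) = 150$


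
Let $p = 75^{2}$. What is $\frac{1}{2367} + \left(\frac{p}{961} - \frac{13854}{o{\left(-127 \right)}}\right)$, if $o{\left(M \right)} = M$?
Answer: $\frac{33204561370}{288885249} \approx 114.94$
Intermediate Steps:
$p = 5625$
$\frac{1}{2367} + \left(\frac{p}{961} - \frac{13854}{o{\left(-127 \right)}}\right) = \frac{1}{2367} + \left(\frac{5625}{961} - \frac{13854}{-127}\right) = \frac{1}{2367} + \left(5625 \cdot \frac{1}{961} - - \frac{13854}{127}\right) = \frac{1}{2367} + \left(\frac{5625}{961} + \frac{13854}{127}\right) = \frac{1}{2367} + \frac{14028069}{122047} = \frac{33204561370}{288885249}$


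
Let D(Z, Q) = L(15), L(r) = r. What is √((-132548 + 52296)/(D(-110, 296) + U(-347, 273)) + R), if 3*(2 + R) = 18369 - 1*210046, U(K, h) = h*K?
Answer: 4*I*√248783060946/7893 ≈ 252.77*I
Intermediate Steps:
U(K, h) = K*h
D(Z, Q) = 15
R = -191683/3 (R = -2 + (18369 - 1*210046)/3 = -2 + (18369 - 210046)/3 = -2 + (⅓)*(-191677) = -2 - 191677/3 = -191683/3 ≈ -63894.)
√((-132548 + 52296)/(D(-110, 296) + U(-347, 273)) + R) = √((-132548 + 52296)/(15 - 347*273) - 191683/3) = √(-80252/(15 - 94731) - 191683/3) = √(-80252/(-94716) - 191683/3) = √(-80252*(-1/94716) - 191683/3) = √(20063/23679 - 191683/3) = √(-1512933856/23679) = 4*I*√248783060946/7893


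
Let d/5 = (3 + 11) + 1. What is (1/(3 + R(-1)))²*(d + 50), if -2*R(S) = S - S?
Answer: 125/9 ≈ 13.889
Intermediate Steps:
R(S) = 0 (R(S) = -(S - S)/2 = -½*0 = 0)
d = 75 (d = 5*((3 + 11) + 1) = 5*(14 + 1) = 5*15 = 75)
(1/(3 + R(-1)))²*(d + 50) = (1/(3 + 0))²*(75 + 50) = (1/3)²*125 = (⅓)²*125 = (⅑)*125 = 125/9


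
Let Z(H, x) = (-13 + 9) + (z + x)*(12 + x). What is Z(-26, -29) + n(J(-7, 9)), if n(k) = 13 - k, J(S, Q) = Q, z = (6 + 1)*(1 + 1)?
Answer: 255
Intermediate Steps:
z = 14 (z = 7*2 = 14)
Z(H, x) = -4 + (12 + x)*(14 + x) (Z(H, x) = (-13 + 9) + (14 + x)*(12 + x) = -4 + (12 + x)*(14 + x))
Z(-26, -29) + n(J(-7, 9)) = (164 + (-29)² + 26*(-29)) + (13 - 1*9) = (164 + 841 - 754) + (13 - 9) = 251 + 4 = 255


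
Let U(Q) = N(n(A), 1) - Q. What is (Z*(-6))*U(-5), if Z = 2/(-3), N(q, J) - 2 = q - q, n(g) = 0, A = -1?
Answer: 28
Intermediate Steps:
N(q, J) = 2 (N(q, J) = 2 + (q - q) = 2 + 0 = 2)
U(Q) = 2 - Q
Z = -2/3 (Z = 2*(-1/3) = -2/3 ≈ -0.66667)
(Z*(-6))*U(-5) = (-2/3*(-6))*(2 - 1*(-5)) = 4*(2 + 5) = 4*7 = 28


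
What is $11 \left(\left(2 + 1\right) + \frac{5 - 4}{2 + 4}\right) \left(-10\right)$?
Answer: $- \frac{1045}{3} \approx -348.33$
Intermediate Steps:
$11 \left(\left(2 + 1\right) + \frac{5 - 4}{2 + 4}\right) \left(-10\right) = 11 \left(3 + 1 \cdot \frac{1}{6}\right) \left(-10\right) = 11 \left(3 + \frac{1}{6}\right) \left(-10\right) = 11 \cdot \frac{19}{6} \left(-10\right) = \frac{209}{6} \left(-10\right) = - \frac{1045}{3}$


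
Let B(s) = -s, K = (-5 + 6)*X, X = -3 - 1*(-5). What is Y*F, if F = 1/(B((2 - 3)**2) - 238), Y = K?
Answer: -2/239 ≈ -0.0083682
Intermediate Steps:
X = 2 (X = -3 + 5 = 2)
K = 2 (K = (-5 + 6)*2 = 1*2 = 2)
Y = 2
F = -1/239 (F = 1/(-(2 - 3)**2 - 238) = 1/(-1*(-1)**2 - 238) = 1/(-1*1 - 238) = 1/(-1 - 238) = 1/(-239) = -1/239 ≈ -0.0041841)
Y*F = 2*(-1/239) = -2/239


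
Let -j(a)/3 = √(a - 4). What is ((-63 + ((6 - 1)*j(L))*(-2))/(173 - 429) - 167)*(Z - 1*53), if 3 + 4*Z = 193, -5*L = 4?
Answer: 469579/512 + 33*I*√30/128 ≈ 917.15 + 1.4121*I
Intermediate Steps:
L = -⅘ (L = -⅕*4 = -⅘ ≈ -0.80000)
Z = 95/2 (Z = -¾ + (¼)*193 = -¾ + 193/4 = 95/2 ≈ 47.500)
j(a) = -3*√(-4 + a) (j(a) = -3*√(a - 4) = -3*√(-4 + a))
((-63 + ((6 - 1)*j(L))*(-2))/(173 - 429) - 167)*(Z - 1*53) = ((-63 + ((6 - 1)*(-3*√(-4 - ⅘)))*(-2))/(173 - 429) - 167)*(95/2 - 1*53) = ((-63 + (5*(-6*I*√30/5))*(-2))/(-256) - 167)*(95/2 - 53) = ((-63 + (5*(-6*I*√30/5))*(-2))*(-1/256) - 167)*(-11/2) = ((-63 - 6*I*√30*(-2))*(-1/256) - 167)*(-11/2) = ((-63 + 12*I*√30)*(-1/256) - 167)*(-11/2) = ((63/256 - 3*I*√30/64) - 167)*(-11/2) = (-42689/256 - 3*I*√30/64)*(-11/2) = 469579/512 + 33*I*√30/128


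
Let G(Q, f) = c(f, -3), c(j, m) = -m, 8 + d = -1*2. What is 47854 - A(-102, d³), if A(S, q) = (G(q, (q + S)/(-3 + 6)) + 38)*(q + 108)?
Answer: 84426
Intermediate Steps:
d = -10 (d = -8 - 1*2 = -8 - 2 = -10)
G(Q, f) = 3 (G(Q, f) = -1*(-3) = 3)
A(S, q) = 4428 + 41*q (A(S, q) = (3 + 38)*(q + 108) = 41*(108 + q) = 4428 + 41*q)
47854 - A(-102, d³) = 47854 - (4428 + 41*(-10)³) = 47854 - (4428 + 41*(-1000)) = 47854 - (4428 - 41000) = 47854 - 1*(-36572) = 47854 + 36572 = 84426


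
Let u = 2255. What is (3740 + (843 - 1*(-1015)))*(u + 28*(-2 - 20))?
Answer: 9175122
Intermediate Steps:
(3740 + (843 - 1*(-1015)))*(u + 28*(-2 - 20)) = (3740 + (843 - 1*(-1015)))*(2255 + 28*(-2 - 20)) = (3740 + (843 + 1015))*(2255 + 28*(-22)) = (3740 + 1858)*(2255 - 616) = 5598*1639 = 9175122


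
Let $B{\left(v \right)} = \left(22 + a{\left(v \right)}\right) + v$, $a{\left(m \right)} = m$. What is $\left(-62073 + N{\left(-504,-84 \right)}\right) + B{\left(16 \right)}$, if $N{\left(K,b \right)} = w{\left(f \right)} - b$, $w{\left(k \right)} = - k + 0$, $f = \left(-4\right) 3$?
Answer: $-61923$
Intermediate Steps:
$f = -12$
$w{\left(k \right)} = - k$
$B{\left(v \right)} = 22 + 2 v$ ($B{\left(v \right)} = \left(22 + v\right) + v = 22 + 2 v$)
$N{\left(K,b \right)} = 12 - b$ ($N{\left(K,b \right)} = \left(-1\right) \left(-12\right) - b = 12 - b$)
$\left(-62073 + N{\left(-504,-84 \right)}\right) + B{\left(16 \right)} = \left(-62073 + \left(12 - -84\right)\right) + \left(22 + 2 \cdot 16\right) = \left(-62073 + \left(12 + 84\right)\right) + \left(22 + 32\right) = \left(-62073 + 96\right) + 54 = -61977 + 54 = -61923$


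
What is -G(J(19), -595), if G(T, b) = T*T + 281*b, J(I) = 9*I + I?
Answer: 131095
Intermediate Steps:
J(I) = 10*I
G(T, b) = T**2 + 281*b
-G(J(19), -595) = -((10*19)**2 + 281*(-595)) = -(190**2 - 167195) = -(36100 - 167195) = -1*(-131095) = 131095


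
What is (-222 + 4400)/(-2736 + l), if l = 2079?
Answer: -4178/657 ≈ -6.3592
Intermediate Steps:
(-222 + 4400)/(-2736 + l) = (-222 + 4400)/(-2736 + 2079) = 4178/(-657) = 4178*(-1/657) = -4178/657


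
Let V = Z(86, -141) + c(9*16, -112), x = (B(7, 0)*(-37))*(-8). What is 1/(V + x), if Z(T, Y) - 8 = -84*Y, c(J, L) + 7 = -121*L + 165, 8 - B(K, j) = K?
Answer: 1/25858 ≈ 3.8673e-5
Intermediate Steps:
B(K, j) = 8 - K
c(J, L) = 158 - 121*L (c(J, L) = -7 + (-121*L + 165) = -7 + (165 - 121*L) = 158 - 121*L)
Z(T, Y) = 8 - 84*Y
x = 296 (x = ((8 - 1*7)*(-37))*(-8) = ((8 - 7)*(-37))*(-8) = (1*(-37))*(-8) = -37*(-8) = 296)
V = 25562 (V = (8 - 84*(-141)) + (158 - 121*(-112)) = (8 + 11844) + (158 + 13552) = 11852 + 13710 = 25562)
1/(V + x) = 1/(25562 + 296) = 1/25858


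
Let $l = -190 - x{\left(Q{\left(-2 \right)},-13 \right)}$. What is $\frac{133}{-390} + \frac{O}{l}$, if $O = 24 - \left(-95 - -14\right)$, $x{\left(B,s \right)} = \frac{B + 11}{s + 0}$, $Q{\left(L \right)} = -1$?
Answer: $- \frac{28651}{31980} \approx -0.8959$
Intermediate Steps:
$x{\left(B,s \right)} = \frac{11 + B}{s}$
$l = - \frac{2460}{13}$ ($l = -190 - \frac{11 - 1}{-13} = -190 - \left(- \frac{1}{13}\right) 10 = -190 - - \frac{10}{13} = -190 + \frac{10}{13} = - \frac{2460}{13} \approx -189.23$)
$O = 105$ ($O = 24 - \left(-95 + 14\right) = 24 - -81 = 24 + 81 = 105$)
$\frac{133}{-390} + \frac{O}{l} = \frac{133}{-390} + \frac{105}{- \frac{2460}{13}} = 133 \left(- \frac{1}{390}\right) + 105 \left(- \frac{13}{2460}\right) = - \frac{133}{390} - \frac{91}{164} = - \frac{28651}{31980}$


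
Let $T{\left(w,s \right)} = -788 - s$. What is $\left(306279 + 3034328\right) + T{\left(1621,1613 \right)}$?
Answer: $3338206$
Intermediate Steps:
$\left(306279 + 3034328\right) + T{\left(1621,1613 \right)} = \left(306279 + 3034328\right) - 2401 = 3340607 - 2401 = 3338206$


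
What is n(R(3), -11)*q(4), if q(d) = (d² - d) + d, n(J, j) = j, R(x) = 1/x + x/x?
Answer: -176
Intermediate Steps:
R(x) = 1 + 1/x (R(x) = 1/x + 1 = 1 + 1/x)
q(d) = d²
n(R(3), -11)*q(4) = -11*4² = -11*16 = -176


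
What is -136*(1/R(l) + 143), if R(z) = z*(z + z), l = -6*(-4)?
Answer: -2800529/144 ≈ -19448.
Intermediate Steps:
l = 24
R(z) = 2*z² (R(z) = z*(2*z) = 2*z²)
-136*(1/R(l) + 143) = -136*(1/(2*24²) + 143) = -136*(1/(2*576) + 143) = -136*(1/1152 + 143) = -136*164737/1152 = -2800529/144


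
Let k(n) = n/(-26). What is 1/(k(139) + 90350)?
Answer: 26/2348961 ≈ 1.1069e-5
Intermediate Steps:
k(n) = -n/26 (k(n) = n*(-1/26) = -n/26)
1/(k(139) + 90350) = 1/(-1/26*139 + 90350) = 1/(-139/26 + 90350) = 1/(2348961/26) = 26/2348961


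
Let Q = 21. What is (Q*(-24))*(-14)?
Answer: 7056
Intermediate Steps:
(Q*(-24))*(-14) = (21*(-24))*(-14) = -504*(-14) = 7056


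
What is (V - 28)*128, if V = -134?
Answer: -20736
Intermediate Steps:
(V - 28)*128 = (-134 - 28)*128 = -162*128 = -20736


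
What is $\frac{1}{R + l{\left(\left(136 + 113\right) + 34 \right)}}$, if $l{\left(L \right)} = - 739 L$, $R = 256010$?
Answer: $\frac{1}{46873} \approx 2.1334 \cdot 10^{-5}$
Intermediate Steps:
$\frac{1}{R + l{\left(\left(136 + 113\right) + 34 \right)}} = \frac{1}{256010 - 739 \left(\left(136 + 113\right) + 34\right)} = \frac{1}{256010 - 739 \left(249 + 34\right)} = \frac{1}{256010 - 209137} = \frac{1}{46873}$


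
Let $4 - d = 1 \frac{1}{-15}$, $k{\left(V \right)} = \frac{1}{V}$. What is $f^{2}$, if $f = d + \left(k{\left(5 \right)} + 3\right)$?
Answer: $\frac{11881}{225} \approx 52.804$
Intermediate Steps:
$d = \frac{61}{15}$ ($d = 4 - 1 \frac{1}{-15} = 4 - 1 \left(- \frac{1}{15}\right) = 4 - - \frac{1}{15} = 4 + \frac{1}{15} = \frac{61}{15} \approx 4.0667$)
$f = \frac{109}{15}$ ($f = \frac{61}{15} + \left(\frac{1}{5} + 3\right) = \frac{61}{15} + \frac{16}{5} = \frac{109}{15} \approx 7.2667$)
$f^{2} = \left(\frac{109}{15}\right)^{2} = \frac{11881}{225}$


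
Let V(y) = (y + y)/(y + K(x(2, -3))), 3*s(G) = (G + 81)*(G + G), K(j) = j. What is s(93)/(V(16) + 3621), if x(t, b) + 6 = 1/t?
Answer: 7308/2455 ≈ 2.9768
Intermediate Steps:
x(t, b) = -6 + 1/t
s(G) = 2*G*(81 + G)/3 (s(G) = ((G + 81)*(G + G))/3 = ((81 + G)*(2*G))/3 = (2*G*(81 + G))/3 = 2*G*(81 + G)/3)
V(y) = 2*y/(-11/2 + y) (V(y) = (y + y)/(y + (-6 + 1/2)) = (2*y)/(y + (-6 + ½)) = (2*y)/(y - 11/2) = (2*y)/(-11/2 + y) = 2*y/(-11/2 + y))
s(93)/(V(16) + 3621) = ((⅔)*93*(81 + 93))/(4*16/(-11 + 2*16) + 3621) = ((⅔)*93*174)/(4*16/(-11 + 32) + 3621) = 10788/(4*16/21 + 3621) = 10788/(4*16*(1/21) + 3621) = 10788/(64/21 + 3621) = 10788/(76105/21) = 10788*(21/76105) = 7308/2455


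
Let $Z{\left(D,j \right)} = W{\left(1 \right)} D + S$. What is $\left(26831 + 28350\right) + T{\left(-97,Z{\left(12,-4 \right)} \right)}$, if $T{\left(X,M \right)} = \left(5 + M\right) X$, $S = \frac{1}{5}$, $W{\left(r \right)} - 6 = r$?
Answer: $\frac{232643}{5} \approx 46529.0$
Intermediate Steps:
$W{\left(r \right)} = 6 + r$
$S = \frac{1}{5} \approx 0.2$
$Z{\left(D,j \right)} = \frac{1}{5} + 7 D$ ($Z{\left(D,j \right)} = \left(6 + 1\right) D + \frac{1}{5} = 7 D + \frac{1}{5} = \frac{1}{5} + 7 D$)
$T{\left(X,M \right)} = X \left(5 + M\right)$
$\left(26831 + 28350\right) + T{\left(-97,Z{\left(12,-4 \right)} \right)} = \left(26831 + 28350\right) - 97 \left(5 + \left(\frac{1}{5} + 7 \cdot 12\right)\right) = 55181 - 97 \left(5 + \left(\frac{1}{5} + 84\right)\right) = 55181 - 97 \left(5 + \frac{421}{5}\right) = 55181 - \frac{43262}{5} = \frac{232643}{5}$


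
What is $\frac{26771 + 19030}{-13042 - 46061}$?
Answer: $- \frac{5089}{6567} \approx -0.77493$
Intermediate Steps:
$\frac{26771 + 19030}{-13042 - 46061} = \frac{45801}{-59103} = 45801 \left(- \frac{1}{59103}\right) = - \frac{5089}{6567}$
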